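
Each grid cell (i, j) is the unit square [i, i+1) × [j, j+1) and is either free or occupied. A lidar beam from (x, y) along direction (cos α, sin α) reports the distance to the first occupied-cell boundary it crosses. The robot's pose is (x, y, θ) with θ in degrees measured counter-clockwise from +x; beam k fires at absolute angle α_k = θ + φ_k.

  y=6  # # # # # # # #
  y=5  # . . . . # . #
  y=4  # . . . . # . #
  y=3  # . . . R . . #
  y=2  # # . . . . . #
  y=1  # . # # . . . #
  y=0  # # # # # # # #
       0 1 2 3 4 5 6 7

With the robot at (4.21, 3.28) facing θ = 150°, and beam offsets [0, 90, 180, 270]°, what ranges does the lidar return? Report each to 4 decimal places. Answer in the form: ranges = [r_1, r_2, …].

ranges = [3.7066, 1.4780, 3.2216, 1.5800]

beam 1: φ=0°, α=150°
  dir = (cos 150°, sin 150°) = (-0.8660, 0.5000); from cell (4,3)
  next x-line at t=0.2425, next y-line at t=1.4400; Δt_x=1.1547, Δt_y=2.0000
    x: enter (3,3) at t=0.2425
    x: enter (2,3) at t=1.3972
    y: enter (2,4) at t=1.4400
    x: enter (1,4) at t=2.5519
    y: enter (1,5) at t=3.4400
    x: enter (0,5) at t=3.7066 ← occupied
  → r_1 = 3.7066
beam 2: φ=90°, α=240°
  dir = (cos 240°, sin 240°) = (-0.5000, -0.8660); from cell (4,3)
  next x-line at t=0.4200, next y-line at t=0.3233; Δt_x=2.0000, Δt_y=1.1547
    y: enter (4,2) at t=0.3233
    x: enter (3,2) at t=0.4200
    y: enter (3,1) at t=1.4780 ← occupied
  → r_2 = 1.4780
beam 3: φ=180°, α=330°
  dir = (cos 330°, sin 330°) = (0.8660, -0.5000); from cell (4,3)
  next x-line at t=0.9122, next y-line at t=0.5600; Δt_x=1.1547, Δt_y=2.0000
    y: enter (4,2) at t=0.5600
    x: enter (5,2) at t=0.9122
    x: enter (6,2) at t=2.0669
    y: enter (6,1) at t=2.5600
    x: enter (7,1) at t=3.2216 ← occupied
  → r_3 = 3.2216
beam 4: φ=270°, α=60°
  dir = (cos 60°, sin 60°) = (0.5000, 0.8660); from cell (4,3)
  next x-line at t=1.5800, next y-line at t=0.8314; Δt_x=2.0000, Δt_y=1.1547
    y: enter (4,4) at t=0.8314
    x: enter (5,4) at t=1.5800 ← occupied
  → r_4 = 1.5800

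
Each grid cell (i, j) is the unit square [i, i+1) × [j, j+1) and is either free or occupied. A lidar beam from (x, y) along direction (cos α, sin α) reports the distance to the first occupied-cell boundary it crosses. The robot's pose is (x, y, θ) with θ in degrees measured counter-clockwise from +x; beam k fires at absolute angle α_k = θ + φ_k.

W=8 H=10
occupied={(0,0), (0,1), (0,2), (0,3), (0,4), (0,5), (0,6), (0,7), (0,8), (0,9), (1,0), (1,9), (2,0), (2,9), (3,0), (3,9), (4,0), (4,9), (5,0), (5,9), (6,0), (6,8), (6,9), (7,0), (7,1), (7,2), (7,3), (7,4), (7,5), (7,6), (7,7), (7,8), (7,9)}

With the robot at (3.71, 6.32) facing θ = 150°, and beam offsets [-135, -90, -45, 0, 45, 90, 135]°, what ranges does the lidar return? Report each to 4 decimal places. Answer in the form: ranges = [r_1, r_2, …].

beam 1: φ=-135°, α=15°
  direction (0.9659, 0.2588); cell (3,6); t to first gridline: x 0.3002, y 2.6273 (then +1.0353 / +3.8637)
    (4,6) via x @ 0.3002
    (5,6) via x @ 1.3355
    (6,6) via x @ 2.3708
    (6,7) via y @ 2.6273
    (7,7) via x @ 3.4061  # hit
  → r_1 = 3.4061
beam 2: φ=-90°, α=60°
  direction (0.5000, 0.8660); cell (3,6); t to first gridline: x 0.5800, y 0.7852 (then +2.0000 / +1.1547)
    (4,6) via x @ 0.5800
    (4,7) via y @ 0.7852
    (4,8) via y @ 1.9399
    (5,8) via x @ 2.5800
    (5,9) via y @ 3.0946  # hit
  → r_2 = 3.0946
beam 3: φ=-45°, α=105°
  direction (-0.2588, 0.9659); cell (3,6); t to first gridline: x 2.7432, y 0.7040 (then +3.8637 / +1.0353)
    (3,7) via y @ 0.7040
    (3,8) via y @ 1.7393
    (2,8) via x @ 2.7432
    (2,9) via y @ 2.7745  # hit
  → r_3 = 2.7745
beam 4: φ=0°, α=150°
  direction (-0.8660, 0.5000); cell (3,6); t to first gridline: x 0.8198, y 1.3600 (then +1.1547 / +2.0000)
    (2,6) via x @ 0.8198
    (2,7) via y @ 1.3600
    (1,7) via x @ 1.9745
    (0,7) via x @ 3.1292  # hit
  → r_4 = 3.1292
beam 5: φ=45°, α=195°
  direction (-0.9659, -0.2588); cell (3,6); t to first gridline: x 0.7350, y 1.2364 (then +1.0353 / +3.8637)
    (2,6) via x @ 0.7350
    (2,5) via y @ 1.2364
    (1,5) via x @ 1.7703
    (0,5) via x @ 2.8056  # hit
  → r_5 = 2.8056
beam 6: φ=90°, α=240°
  direction (-0.5000, -0.8660); cell (3,6); t to first gridline: x 1.4200, y 0.3695 (then +2.0000 / +1.1547)
    (3,5) via y @ 0.3695
    (2,5) via x @ 1.4200
    (2,4) via y @ 1.5242
    (2,3) via y @ 2.6789
    (1,3) via x @ 3.4200
    (1,2) via y @ 3.8336
    (1,1) via y @ 4.9883
    (0,1) via x @ 5.4200  # hit
  → r_6 = 5.4200
beam 7: φ=135°, α=285°
  direction (0.2588, -0.9659); cell (3,6); t to first gridline: x 1.1205, y 0.3313 (then +3.8637 / +1.0353)
    (3,5) via y @ 0.3313
    (4,5) via x @ 1.1205
    (4,4) via y @ 1.3666
    (4,3) via y @ 2.4018
    (4,2) via y @ 3.4371
    (4,1) via y @ 4.4724
    (5,1) via x @ 4.9842
    (5,0) via y @ 5.5077  # hit
  → r_7 = 5.5077

ranges = [3.4061, 3.0946, 2.7745, 3.1292, 2.8056, 5.4200, 5.5077]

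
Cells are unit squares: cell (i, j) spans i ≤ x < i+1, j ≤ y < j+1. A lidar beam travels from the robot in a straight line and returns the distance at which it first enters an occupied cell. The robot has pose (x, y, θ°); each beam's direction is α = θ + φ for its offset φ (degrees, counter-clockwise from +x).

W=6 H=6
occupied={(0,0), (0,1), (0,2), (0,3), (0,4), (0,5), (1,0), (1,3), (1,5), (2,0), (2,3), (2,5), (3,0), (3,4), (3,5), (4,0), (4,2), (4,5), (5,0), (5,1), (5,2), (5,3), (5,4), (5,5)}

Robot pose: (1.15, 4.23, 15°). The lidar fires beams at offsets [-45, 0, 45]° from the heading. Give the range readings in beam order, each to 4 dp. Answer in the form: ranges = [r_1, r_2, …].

ranges = [0.4600, 1.9153, 0.8891]

beam 1: φ=-45°, α=330°
  direction (0.8660, -0.5000); cell (1,4); t to first gridline: x 0.9815, y 0.4600 (then +1.1547 / +2.0000)
    (1,3) via y @ 0.4600  # hit
  → r_1 = 0.4600
beam 2: φ=0°, α=15°
  direction (0.9659, 0.2588); cell (1,4); t to first gridline: x 0.8800, y 2.9751 (then +1.0353 / +3.8637)
    (2,4) via x @ 0.8800
    (3,4) via x @ 1.9153  # hit
  → r_2 = 1.9153
beam 3: φ=45°, α=60°
  direction (0.5000, 0.8660); cell (1,4); t to first gridline: x 1.7000, y 0.8891 (then +2.0000 / +1.1547)
    (1,5) via y @ 0.8891  # hit
  → r_3 = 0.8891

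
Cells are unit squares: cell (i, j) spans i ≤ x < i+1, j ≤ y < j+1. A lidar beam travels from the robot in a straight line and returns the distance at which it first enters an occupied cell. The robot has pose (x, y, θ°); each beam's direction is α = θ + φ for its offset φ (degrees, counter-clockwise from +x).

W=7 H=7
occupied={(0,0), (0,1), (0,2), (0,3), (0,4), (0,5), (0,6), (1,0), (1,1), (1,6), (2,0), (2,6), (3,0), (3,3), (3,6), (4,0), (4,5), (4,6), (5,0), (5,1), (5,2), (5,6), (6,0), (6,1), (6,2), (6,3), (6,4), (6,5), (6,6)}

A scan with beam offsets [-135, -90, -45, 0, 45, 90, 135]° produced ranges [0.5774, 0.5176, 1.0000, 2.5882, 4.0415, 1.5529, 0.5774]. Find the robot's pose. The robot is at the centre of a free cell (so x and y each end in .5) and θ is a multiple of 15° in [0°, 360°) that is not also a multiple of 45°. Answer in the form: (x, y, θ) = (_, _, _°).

Candidates: 20 free-cell centres × 16 headings = 320 poses. Raycast each; keep the one whose scan matches to 4 dp.
  (4.5, 3.5, 300°): beam 1 = 0.5176 ≠ 0.5774 ✗
  (2.5, 2.5, 15°): beam 1 = 1.0000 ≠ 0.5774 ✗
  (1.5, 4.5, 105°): beam 1 = 1.7321 ≠ 0.5774 ✗
  (4.5, 1.5, 285°): beam 1 = 4.0415 ≠ 0.5774 ✗
  …
  (3.5, 5.5, 195°): r_1=0.5774, r_2=0.5176, r_3=1.0000, r_4=2.5882, r_5=4.0415, r_6=1.5529, r_7=0.5774 — all match ✓
Only this pose fits every beam.

(x, y, θ) = (3.5, 5.5, 195°)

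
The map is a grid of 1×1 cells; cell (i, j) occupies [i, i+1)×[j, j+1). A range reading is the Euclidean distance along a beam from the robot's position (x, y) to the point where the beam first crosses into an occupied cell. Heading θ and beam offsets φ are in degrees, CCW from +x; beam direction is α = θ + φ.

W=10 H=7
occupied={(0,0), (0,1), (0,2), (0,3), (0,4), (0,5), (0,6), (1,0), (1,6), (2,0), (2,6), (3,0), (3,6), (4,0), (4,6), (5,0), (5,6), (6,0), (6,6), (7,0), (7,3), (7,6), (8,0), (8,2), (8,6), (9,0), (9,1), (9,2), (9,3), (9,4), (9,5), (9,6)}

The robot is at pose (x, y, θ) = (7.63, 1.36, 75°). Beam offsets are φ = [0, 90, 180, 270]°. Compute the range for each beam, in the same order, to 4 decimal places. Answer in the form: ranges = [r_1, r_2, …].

ranges = [1.4296, 6.8639, 0.3727, 1.3909]

beam 1: φ=0°, α=75°
  d=(0.2588,0.9659)  start (7,1)  tX=1.4296 tY=0.6626  stride 1/|dx|=3.8637 1/|dy|=1.0353
    cross y-line → (7,2), t=0.6626
    cross x-line → (8,2), t=1.4296 (wall)
  → r_1 = 1.4296
beam 2: φ=90°, α=165°
  d=(-0.9659,0.2588)  start (7,1)  tX=0.6522 tY=2.4728  stride 1/|dx|=1.0353 1/|dy|=3.8637
    cross x-line → (6,1), t=0.6522
    cross x-line → (5,1), t=1.6875
    cross y-line → (5,2), t=2.4728
    cross x-line → (4,2), t=2.7228
    cross x-line → (3,2), t=3.7581
    cross x-line → (2,2), t=4.7933
    cross x-line → (1,2), t=5.8286
    cross y-line → (1,3), t=6.3365
    cross x-line → (0,3), t=6.8639 (wall)
  → r_2 = 6.8639
beam 3: φ=180°, α=255°
  d=(-0.2588,-0.9659)  start (7,1)  tX=2.4341 tY=0.3727  stride 1/|dx|=3.8637 1/|dy|=1.0353
    cross y-line → (7,0), t=0.3727 (wall)
  → r_3 = 0.3727
beam 4: φ=270°, α=345°
  d=(0.9659,-0.2588)  start (7,1)  tX=0.3831 tY=1.3909  stride 1/|dx|=1.0353 1/|dy|=3.8637
    cross x-line → (8,1), t=0.3831
    cross y-line → (8,0), t=1.3909 (wall)
  → r_4 = 1.3909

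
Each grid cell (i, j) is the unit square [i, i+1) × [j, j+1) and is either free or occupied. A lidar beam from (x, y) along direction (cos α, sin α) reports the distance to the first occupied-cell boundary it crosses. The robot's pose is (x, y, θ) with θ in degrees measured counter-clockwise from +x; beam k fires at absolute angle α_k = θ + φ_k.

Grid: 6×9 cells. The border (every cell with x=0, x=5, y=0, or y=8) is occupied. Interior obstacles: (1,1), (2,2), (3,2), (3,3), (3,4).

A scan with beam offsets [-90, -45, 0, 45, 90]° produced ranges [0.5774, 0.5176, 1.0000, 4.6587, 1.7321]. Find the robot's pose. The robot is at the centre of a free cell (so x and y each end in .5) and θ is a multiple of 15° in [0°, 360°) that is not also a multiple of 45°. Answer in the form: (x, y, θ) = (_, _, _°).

Candidates: 23 free-cell centres × 16 headings = 368 poses. Raycast each; keep the one whose scan matches to 4 dp.
  (2.5, 6.5, 300°): beam 1 = 1.7321 ≠ 0.5774 ✗
  (2.5, 1.5, 345°): beam 1 = 0.5176 ≠ 0.5774 ✗
  (3.5, 1.5, 30°): beam 2 = 1.5529 ≠ 0.5176 ✗
  (4.5, 4.5, 345°): beam 1 = 1.9319 ≠ 0.5774 ✗
  …
  (2.5, 3.5, 60°): r_1=0.5774, r_2=0.5176, r_3=1.0000, r_4=4.6587, r_5=1.7321 — all match ✓
Unique over the lattice → pose = (2.5, 3.5, 60°).

(x, y, θ) = (2.5, 3.5, 60°)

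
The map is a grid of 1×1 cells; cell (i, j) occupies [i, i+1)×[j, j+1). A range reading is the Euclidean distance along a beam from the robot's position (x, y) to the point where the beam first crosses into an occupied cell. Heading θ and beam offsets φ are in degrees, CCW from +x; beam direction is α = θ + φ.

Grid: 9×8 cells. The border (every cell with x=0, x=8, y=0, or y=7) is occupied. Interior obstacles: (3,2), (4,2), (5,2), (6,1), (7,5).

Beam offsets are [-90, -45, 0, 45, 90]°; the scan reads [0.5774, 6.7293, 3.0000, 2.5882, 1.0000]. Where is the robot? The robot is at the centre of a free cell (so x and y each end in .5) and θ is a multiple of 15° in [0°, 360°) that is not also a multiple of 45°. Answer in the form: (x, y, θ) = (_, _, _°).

(x, y, θ) = (7.5, 4.5, 210°)

The pose lattice has 37·16 = 592 candidates. Test each by forward raycasting.
  (2.5, 2.5, 30°): beam 1 = 1.7321 ≠ 0.5774 ✗
  (3.5, 4.5, 30°): beam 1 = 1.7321 ≠ 0.5774 ✗
  (3.5, 3.5, 330°): beam 2 = 0.5176 ≠ 6.7293 ✗
  …
  (7.5, 4.5, 210°): r_1=0.5774, r_2=6.7293, r_3=3.0000, r_4=2.5882, r_5=1.0000 — all match ✓
Only this pose fits every beam.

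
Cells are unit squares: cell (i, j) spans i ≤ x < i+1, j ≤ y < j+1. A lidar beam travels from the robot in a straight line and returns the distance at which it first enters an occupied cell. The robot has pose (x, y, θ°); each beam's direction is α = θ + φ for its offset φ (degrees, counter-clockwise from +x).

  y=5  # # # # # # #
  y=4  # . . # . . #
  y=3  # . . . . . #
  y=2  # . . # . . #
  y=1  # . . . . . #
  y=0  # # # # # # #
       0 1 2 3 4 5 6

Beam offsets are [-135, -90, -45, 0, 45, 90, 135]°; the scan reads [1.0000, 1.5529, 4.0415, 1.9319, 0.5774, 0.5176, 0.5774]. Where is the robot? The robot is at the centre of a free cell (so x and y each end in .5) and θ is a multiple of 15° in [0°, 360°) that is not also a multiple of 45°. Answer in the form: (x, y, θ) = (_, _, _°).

Enumerate (i+0.5, j+0.5, θ) over the 18 free cells and 16 admissible headings. For each, cast all 7 beams and compare to the given ranges.
  (3.5, 3.5, 330°): beam 1 = 2.5882 ≠ 1.0000 ✗
  (1.5, 2.5, 285°): beam 1 = 0.5774 ≠ 1.0000 ✗
  (5.5, 3.5, 15°): beam 1 = 2.8868 ≠ 1.0000 ✗
  (1.5, 3.5, 105°): beam 1 = 1.7321 ≠ 1.0000 ✗
  …
  (5.5, 4.5, 285°): r_1=1.0000, r_2=1.5529, r_3=4.0415, r_4=1.9319, r_5=0.5774, r_6=0.5176, r_7=0.5774 — all match ✓
No second candidate reproduces the full scan.

(x, y, θ) = (5.5, 4.5, 285°)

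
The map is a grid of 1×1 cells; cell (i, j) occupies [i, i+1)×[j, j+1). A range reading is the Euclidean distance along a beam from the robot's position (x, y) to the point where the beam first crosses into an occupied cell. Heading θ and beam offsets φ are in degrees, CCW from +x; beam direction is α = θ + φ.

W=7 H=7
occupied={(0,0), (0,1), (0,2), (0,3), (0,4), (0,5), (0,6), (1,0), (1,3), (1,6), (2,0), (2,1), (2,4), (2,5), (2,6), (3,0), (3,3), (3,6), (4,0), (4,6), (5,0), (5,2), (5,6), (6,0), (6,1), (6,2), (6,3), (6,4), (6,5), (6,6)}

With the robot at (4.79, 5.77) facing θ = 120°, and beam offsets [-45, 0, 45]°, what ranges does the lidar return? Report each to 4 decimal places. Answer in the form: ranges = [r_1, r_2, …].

ranges = [0.2381, 0.2656, 0.8887]

beam 1: φ=-45°, α=75°
  direction (0.2588, 0.9659); cell (4,5); t to first gridline: x 0.8114, y 0.2381 (then +3.8637 / +1.0353)
    (4,6) via y @ 0.2381  # hit
  → r_1 = 0.2381
beam 2: φ=0°, α=120°
  direction (-0.5000, 0.8660); cell (4,5); t to first gridline: x 1.5800, y 0.2656 (then +2.0000 / +1.1547)
    (4,6) via y @ 0.2656  # hit
  → r_2 = 0.2656
beam 3: φ=45°, α=165°
  direction (-0.9659, 0.2588); cell (4,5); t to first gridline: x 0.8179, y 0.8887 (then +1.0353 / +3.8637)
    (3,5) via x @ 0.8179
    (3,6) via y @ 0.8887  # hit
  → r_3 = 0.8887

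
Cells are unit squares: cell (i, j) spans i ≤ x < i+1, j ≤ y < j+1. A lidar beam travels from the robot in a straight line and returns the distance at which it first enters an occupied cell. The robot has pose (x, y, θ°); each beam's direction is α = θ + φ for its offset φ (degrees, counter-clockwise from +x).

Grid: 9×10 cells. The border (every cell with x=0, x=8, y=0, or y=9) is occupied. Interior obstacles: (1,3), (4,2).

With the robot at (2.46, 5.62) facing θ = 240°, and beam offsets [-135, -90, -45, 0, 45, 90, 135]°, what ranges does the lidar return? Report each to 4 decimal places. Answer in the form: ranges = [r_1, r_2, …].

ranges = [3.4992, 1.6859, 1.5115, 1.8706, 4.7830, 6.3970, 5.7354]

beam 1: φ=-135°, α=105°
  d=(-0.2588,0.9659)  start (2,5)  tX=1.7773 tY=0.3934  stride 1/|dx|=3.8637 1/|dy|=1.0353
    cross y-line → (2,6), t=0.3934
    cross y-line → (2,7), t=1.4287
    cross x-line → (1,7), t=1.7773
    cross y-line → (1,8), t=2.4640
    cross y-line → (1,9), t=3.4992 (wall)
  → r_1 = 3.4992
beam 2: φ=-90°, α=150°
  d=(-0.8660,0.5000)  start (2,5)  tX=0.5312 tY=0.7600  stride 1/|dx|=1.1547 1/|dy|=2.0000
    cross x-line → (1,5), t=0.5312
    cross y-line → (1,6), t=0.7600
    cross x-line → (0,6), t=1.6859 (wall)
  → r_2 = 1.6859
beam 3: φ=-45°, α=195°
  d=(-0.9659,-0.2588)  start (2,5)  tX=0.4762 tY=2.3955  stride 1/|dx|=1.0353 1/|dy|=3.8637
    cross x-line → (1,5), t=0.4762
    cross x-line → (0,5), t=1.5115 (wall)
  → r_3 = 1.5115
beam 4: φ=0°, α=240°
  d=(-0.5000,-0.8660)  start (2,5)  tX=0.9200 tY=0.7159  stride 1/|dx|=2.0000 1/|dy|=1.1547
    cross y-line → (2,4), t=0.7159
    cross x-line → (1,4), t=0.9200
    cross y-line → (1,3), t=1.8706 (wall)
  → r_4 = 1.8706
beam 5: φ=45°, α=285°
  d=(0.2588,-0.9659)  start (2,5)  tX=2.0864 tY=0.6419  stride 1/|dx|=3.8637 1/|dy|=1.0353
    cross y-line → (2,4), t=0.6419
    cross y-line → (2,3), t=1.6771
    cross x-line → (3,3), t=2.0864
    cross y-line → (3,2), t=2.7124
    cross y-line → (3,1), t=3.7477
    cross y-line → (3,0), t=4.7830 (wall)
  → r_5 = 4.7830
beam 6: φ=90°, α=330°
  d=(0.8660,-0.5000)  start (2,5)  tX=0.6235 tY=1.2400  stride 1/|dx|=1.1547 1/|dy|=2.0000
    cross x-line → (3,5), t=0.6235
    cross y-line → (3,4), t=1.2400
    cross x-line → (4,4), t=1.7782
    cross x-line → (5,4), t=2.9329
    cross y-line → (5,3), t=3.2400
    cross x-line → (6,3), t=4.0876
    cross y-line → (6,2), t=5.2400
    cross x-line → (7,2), t=5.2423
    cross x-line → (8,2), t=6.3970 (wall)
  → r_6 = 6.3970
beam 7: φ=135°, α=15°
  d=(0.9659,0.2588)  start (2,5)  tX=0.5590 tY=1.4682  stride 1/|dx|=1.0353 1/|dy|=3.8637
    cross x-line → (3,5), t=0.5590
    cross y-line → (3,6), t=1.4682
    cross x-line → (4,6), t=1.5943
    cross x-line → (5,6), t=2.6296
    cross x-line → (6,6), t=3.6649
    cross x-line → (7,6), t=4.7002
    cross y-line → (7,7), t=5.3319
    cross x-line → (8,7), t=5.7354 (wall)
  → r_7 = 5.7354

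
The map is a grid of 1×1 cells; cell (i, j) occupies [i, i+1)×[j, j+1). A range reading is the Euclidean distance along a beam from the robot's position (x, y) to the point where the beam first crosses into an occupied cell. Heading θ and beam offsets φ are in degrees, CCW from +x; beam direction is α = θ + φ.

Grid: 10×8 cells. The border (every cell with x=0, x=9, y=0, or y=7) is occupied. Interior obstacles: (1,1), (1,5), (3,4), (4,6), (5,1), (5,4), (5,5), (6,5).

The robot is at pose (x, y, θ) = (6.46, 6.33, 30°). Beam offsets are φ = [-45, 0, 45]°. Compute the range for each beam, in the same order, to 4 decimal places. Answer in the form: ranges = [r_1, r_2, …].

ranges = [2.6296, 1.3400, 0.6936]

beam 1: φ=-45°, α=345°
  d=(0.9659,-0.2588)  start (6,6)  tX=0.5590 tY=1.2750  stride 1/|dx|=1.0353 1/|dy|=3.8637
    cross x-line → (7,6), t=0.5590
    cross y-line → (7,5), t=1.2750
    cross x-line → (8,5), t=1.5943
    cross x-line → (9,5), t=2.6296 (wall)
  → r_1 = 2.6296
beam 2: φ=0°, α=30°
  d=(0.8660,0.5000)  start (6,6)  tX=0.6235 tY=1.3400  stride 1/|dx|=1.1547 1/|dy|=2.0000
    cross x-line → (7,6), t=0.6235
    cross y-line → (7,7), t=1.3400 (wall)
  → r_2 = 1.3400
beam 3: φ=45°, α=75°
  d=(0.2588,0.9659)  start (6,6)  tX=2.0864 tY=0.6936  stride 1/|dx|=3.8637 1/|dy|=1.0353
    cross y-line → (6,7), t=0.6936 (wall)
  → r_3 = 0.6936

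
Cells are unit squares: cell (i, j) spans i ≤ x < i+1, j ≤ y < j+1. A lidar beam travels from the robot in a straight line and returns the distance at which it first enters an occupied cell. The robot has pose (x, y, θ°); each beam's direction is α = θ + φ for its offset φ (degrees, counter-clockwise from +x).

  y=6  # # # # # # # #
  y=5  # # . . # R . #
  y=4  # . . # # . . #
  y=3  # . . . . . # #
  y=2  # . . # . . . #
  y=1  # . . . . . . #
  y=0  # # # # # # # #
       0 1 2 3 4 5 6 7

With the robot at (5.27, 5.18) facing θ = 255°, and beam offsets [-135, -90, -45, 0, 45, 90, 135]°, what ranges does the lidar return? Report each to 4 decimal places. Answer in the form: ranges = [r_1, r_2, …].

beam 1: φ=-135°, α=120°
  direction (-0.5000, 0.8660); cell (5,5); t to first gridline: x 0.5400, y 0.9469 (then +2.0000 / +1.1547)
    (4,5) via x @ 0.5400  # hit
  → r_1 = 0.5400
beam 2: φ=-90°, α=165°
  direction (-0.9659, 0.2588); cell (5,5); t to first gridline: x 0.2795, y 3.1682 (then +1.0353 / +3.8637)
    (4,5) via x @ 0.2795  # hit
  → r_2 = 0.2795
beam 3: φ=-45°, α=210°
  direction (-0.8660, -0.5000); cell (5,5); t to first gridline: x 0.3118, y 0.3600 (then +1.1547 / +2.0000)
    (4,5) via x @ 0.3118  # hit
  → r_3 = 0.3118
beam 4: φ=0°, α=255°
  direction (-0.2588, -0.9659); cell (5,5); t to first gridline: x 1.0432, y 0.1863 (then +3.8637 / +1.0353)
    (5,4) via y @ 0.1863
    (4,4) via x @ 1.0432  # hit
  → r_4 = 1.0432
beam 5: φ=45°, α=300°
  direction (0.5000, -0.8660); cell (5,5); t to first gridline: x 1.4600, y 0.2078 (then +2.0000 / +1.1547)
    (5,4) via y @ 0.2078
    (5,3) via y @ 1.3625
    (6,3) via x @ 1.4600  # hit
  → r_5 = 1.4600
beam 6: φ=90°, α=345°
  direction (0.9659, -0.2588); cell (5,5); t to first gridline: x 0.7558, y 0.6955 (then +1.0353 / +3.8637)
    (5,4) via y @ 0.6955
    (6,4) via x @ 0.7558
    (7,4) via x @ 1.7910  # hit
  → r_6 = 1.7910
beam 7: φ=135°, α=30°
  direction (0.8660, 0.5000); cell (5,5); t to first gridline: x 0.8429, y 1.6400 (then +1.1547 / +2.0000)
    (6,5) via x @ 0.8429
    (6,6) via y @ 1.6400  # hit
  → r_7 = 1.6400

ranges = [0.5400, 0.2795, 0.3118, 1.0432, 1.4600, 1.7910, 1.6400]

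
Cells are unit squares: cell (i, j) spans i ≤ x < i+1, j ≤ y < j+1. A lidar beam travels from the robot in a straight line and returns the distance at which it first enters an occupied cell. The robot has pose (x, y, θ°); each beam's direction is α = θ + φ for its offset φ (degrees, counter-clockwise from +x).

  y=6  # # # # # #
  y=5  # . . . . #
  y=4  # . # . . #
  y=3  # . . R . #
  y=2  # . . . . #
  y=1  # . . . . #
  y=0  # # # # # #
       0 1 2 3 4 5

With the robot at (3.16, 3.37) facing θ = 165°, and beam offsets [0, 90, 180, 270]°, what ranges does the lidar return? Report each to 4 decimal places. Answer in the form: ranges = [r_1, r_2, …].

ranges = [2.2362, 2.4536, 1.9049, 2.7228]

beam 1: φ=0°, α=165°
  direction (-0.9659, 0.2588); cell (3,3); t to first gridline: x 0.1656, y 2.4341 (then +1.0353 / +3.8637)
    (2,3) via x @ 0.1656
    (1,3) via x @ 1.2009
    (0,3) via x @ 2.2362  # hit
  → r_1 = 2.2362
beam 2: φ=90°, α=255°
  direction (-0.2588, -0.9659); cell (3,3); t to first gridline: x 0.6182, y 0.3831 (then +3.8637 / +1.0353)
    (3,2) via y @ 0.3831
    (2,2) via x @ 0.6182
    (2,1) via y @ 1.4183
    (2,0) via y @ 2.4536  # hit
  → r_2 = 2.4536
beam 3: φ=180°, α=345°
  direction (0.9659, -0.2588); cell (3,3); t to first gridline: x 0.8696, y 1.4296 (then +1.0353 / +3.8637)
    (4,3) via x @ 0.8696
    (4,2) via y @ 1.4296
    (5,2) via x @ 1.9049  # hit
  → r_3 = 1.9049
beam 4: φ=270°, α=75°
  direction (0.2588, 0.9659); cell (3,3); t to first gridline: x 3.2455, y 0.6522 (then +3.8637 / +1.0353)
    (3,4) via y @ 0.6522
    (3,5) via y @ 1.6875
    (3,6) via y @ 2.7228  # hit
  → r_4 = 2.7228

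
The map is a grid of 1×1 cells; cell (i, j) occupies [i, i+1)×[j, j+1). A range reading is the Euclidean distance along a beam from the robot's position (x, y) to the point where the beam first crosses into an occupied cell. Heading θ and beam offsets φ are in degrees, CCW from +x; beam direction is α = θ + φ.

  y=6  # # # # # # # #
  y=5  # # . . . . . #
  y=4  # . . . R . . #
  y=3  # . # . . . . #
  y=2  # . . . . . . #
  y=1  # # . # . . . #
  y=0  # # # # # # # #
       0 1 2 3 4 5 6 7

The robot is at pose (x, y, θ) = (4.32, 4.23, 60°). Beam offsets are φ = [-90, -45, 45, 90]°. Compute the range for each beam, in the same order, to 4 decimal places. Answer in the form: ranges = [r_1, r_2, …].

ranges = [3.0946, 2.7745, 1.8324, 2.6789]

beam 1: φ=-90°, α=330°
  direction (0.8660, -0.5000); cell (4,4); t to first gridline: x 0.7852, y 0.4600 (then +1.1547 / +2.0000)
    (4,3) via y @ 0.4600
    (5,3) via x @ 0.7852
    (6,3) via x @ 1.9399
    (6,2) via y @ 2.4600
    (7,2) via x @ 3.0946  # hit
  → r_1 = 3.0946
beam 2: φ=-45°, α=15°
  direction (0.9659, 0.2588); cell (4,4); t to first gridline: x 0.7040, y 2.9751 (then +1.0353 / +3.8637)
    (5,4) via x @ 0.7040
    (6,4) via x @ 1.7393
    (7,4) via x @ 2.7745  # hit
  → r_2 = 2.7745
beam 3: φ=45°, α=105°
  direction (-0.2588, 0.9659); cell (4,4); t to first gridline: x 1.2364, y 0.7972 (then +3.8637 / +1.0353)
    (4,5) via y @ 0.7972
    (3,5) via x @ 1.2364
    (3,6) via y @ 1.8324  # hit
  → r_3 = 1.8324
beam 4: φ=90°, α=150°
  direction (-0.8660, 0.5000); cell (4,4); t to first gridline: x 0.3695, y 1.5400 (then +1.1547 / +2.0000)
    (3,4) via x @ 0.3695
    (2,4) via x @ 1.5242
    (2,5) via y @ 1.5400
    (1,5) via x @ 2.6789  # hit
  → r_4 = 2.6789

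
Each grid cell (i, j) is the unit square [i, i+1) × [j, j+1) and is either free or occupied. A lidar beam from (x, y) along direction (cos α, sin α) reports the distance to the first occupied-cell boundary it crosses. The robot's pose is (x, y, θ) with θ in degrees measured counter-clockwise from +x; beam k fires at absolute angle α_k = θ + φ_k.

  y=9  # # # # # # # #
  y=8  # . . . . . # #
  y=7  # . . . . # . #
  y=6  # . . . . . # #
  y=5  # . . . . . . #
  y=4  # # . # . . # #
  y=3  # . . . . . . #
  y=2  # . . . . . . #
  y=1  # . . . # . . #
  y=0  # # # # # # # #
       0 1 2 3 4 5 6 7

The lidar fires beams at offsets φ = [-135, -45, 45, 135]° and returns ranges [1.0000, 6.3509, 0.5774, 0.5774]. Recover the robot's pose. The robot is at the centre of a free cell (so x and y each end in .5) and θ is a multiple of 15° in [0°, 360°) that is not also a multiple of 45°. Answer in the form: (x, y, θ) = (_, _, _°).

(x, y, θ) = (1.5, 8.5, 15°)

The pose lattice has 41·16 = 656 candidates. Test each by forward raycasting.
  (4.5, 8.5, 330°): beam 1 = 3.6235 ≠ 1.0000 ✗
  (1.5, 5.5, 255°): beam 2 = 0.5774 ≠ 6.3509 ✗
  (1.5, 7.5, 345°): beam 1 = 0.5774 ≠ 1.0000 ✗
  (6.5, 2.5, 210°): beam 1 = 1.5529 ≠ 1.0000 ✗
  …
  (1.5, 8.5, 15°): r_1=1.0000, r_2=6.3509, r_3=0.5774, r_4=0.5774 — all match ✓
Only this pose fits every beam.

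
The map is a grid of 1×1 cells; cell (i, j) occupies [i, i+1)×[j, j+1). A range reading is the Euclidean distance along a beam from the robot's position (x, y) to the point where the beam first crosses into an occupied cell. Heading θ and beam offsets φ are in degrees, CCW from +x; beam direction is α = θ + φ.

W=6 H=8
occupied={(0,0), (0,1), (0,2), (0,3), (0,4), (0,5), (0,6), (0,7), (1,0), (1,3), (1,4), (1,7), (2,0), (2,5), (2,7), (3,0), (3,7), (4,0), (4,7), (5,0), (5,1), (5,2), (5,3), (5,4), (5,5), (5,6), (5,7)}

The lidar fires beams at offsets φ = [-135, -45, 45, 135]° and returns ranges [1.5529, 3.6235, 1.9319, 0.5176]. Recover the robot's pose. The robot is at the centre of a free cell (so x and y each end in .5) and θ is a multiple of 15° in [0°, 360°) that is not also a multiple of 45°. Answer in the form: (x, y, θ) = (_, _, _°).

(x, y, θ) = (3.5, 1.5, 150°)

The pose lattice has 21·16 = 336 candidates. Test each by forward raycasting.
  (1.5, 1.5, 60°): beam 1 = 0.5176 ≠ 1.5529 ✗
  (2.5, 4.5, 30°): beam 1 = 3.6235 ≠ 1.5529 ✗
  (4.5, 1.5, 105°): beam 1 = 0.5774 ≠ 1.5529 ✗
  …
  (3.5, 1.5, 150°): r_1=1.5529, r_2=3.6235, r_3=1.9319, r_4=0.5176 — all match ✓
Only this pose fits every beam.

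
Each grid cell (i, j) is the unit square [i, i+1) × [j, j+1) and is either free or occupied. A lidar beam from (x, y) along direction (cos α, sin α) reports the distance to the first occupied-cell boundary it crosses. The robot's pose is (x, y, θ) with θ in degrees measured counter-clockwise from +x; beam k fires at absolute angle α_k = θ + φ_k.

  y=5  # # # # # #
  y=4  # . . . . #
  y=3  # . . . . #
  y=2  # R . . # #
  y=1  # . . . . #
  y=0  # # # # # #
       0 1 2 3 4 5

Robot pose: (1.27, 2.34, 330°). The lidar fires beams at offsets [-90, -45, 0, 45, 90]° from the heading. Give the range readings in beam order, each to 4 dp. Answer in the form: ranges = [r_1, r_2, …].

ranges = [0.5400, 1.3873, 2.6800, 3.8616, 3.0715]

beam 1: φ=-90°, α=240°
  dir = (cos 240°, sin 240°) = (-0.5000, -0.8660); from cell (1,2)
  next x-line at t=0.5400, next y-line at t=0.3926; Δt_x=2.0000, Δt_y=1.1547
    y: enter (1,1) at t=0.3926
    x: enter (0,1) at t=0.5400 ← occupied
  → r_1 = 0.5400
beam 2: φ=-45°, α=285°
  dir = (cos 285°, sin 285°) = (0.2588, -0.9659); from cell (1,2)
  next x-line at t=2.8205, next y-line at t=0.3520; Δt_x=3.8637, Δt_y=1.0353
    y: enter (1,1) at t=0.3520
    y: enter (1,0) at t=1.3873 ← occupied
  → r_2 = 1.3873
beam 3: φ=0°, α=330°
  dir = (cos 330°, sin 330°) = (0.8660, -0.5000); from cell (1,2)
  next x-line at t=0.8429, next y-line at t=0.6800; Δt_x=1.1547, Δt_y=2.0000
    y: enter (1,1) at t=0.6800
    x: enter (2,1) at t=0.8429
    x: enter (3,1) at t=1.9976
    y: enter (3,0) at t=2.6800 ← occupied
  → r_3 = 2.6800
beam 4: φ=45°, α=15°
  dir = (cos 15°, sin 15°) = (0.9659, 0.2588); from cell (1,2)
  next x-line at t=0.7558, next y-line at t=2.5500; Δt_x=1.0353, Δt_y=3.8637
    x: enter (2,2) at t=0.7558
    x: enter (3,2) at t=1.7910
    y: enter (3,3) at t=2.5500
    x: enter (4,3) at t=2.8263
    x: enter (5,3) at t=3.8616 ← occupied
  → r_4 = 3.8616
beam 5: φ=90°, α=60°
  dir = (cos 60°, sin 60°) = (0.5000, 0.8660); from cell (1,2)
  next x-line at t=1.4600, next y-line at t=0.7621; Δt_x=2.0000, Δt_y=1.1547
    y: enter (1,3) at t=0.7621
    x: enter (2,3) at t=1.4600
    y: enter (2,4) at t=1.9168
    y: enter (2,5) at t=3.0715 ← occupied
  → r_5 = 3.0715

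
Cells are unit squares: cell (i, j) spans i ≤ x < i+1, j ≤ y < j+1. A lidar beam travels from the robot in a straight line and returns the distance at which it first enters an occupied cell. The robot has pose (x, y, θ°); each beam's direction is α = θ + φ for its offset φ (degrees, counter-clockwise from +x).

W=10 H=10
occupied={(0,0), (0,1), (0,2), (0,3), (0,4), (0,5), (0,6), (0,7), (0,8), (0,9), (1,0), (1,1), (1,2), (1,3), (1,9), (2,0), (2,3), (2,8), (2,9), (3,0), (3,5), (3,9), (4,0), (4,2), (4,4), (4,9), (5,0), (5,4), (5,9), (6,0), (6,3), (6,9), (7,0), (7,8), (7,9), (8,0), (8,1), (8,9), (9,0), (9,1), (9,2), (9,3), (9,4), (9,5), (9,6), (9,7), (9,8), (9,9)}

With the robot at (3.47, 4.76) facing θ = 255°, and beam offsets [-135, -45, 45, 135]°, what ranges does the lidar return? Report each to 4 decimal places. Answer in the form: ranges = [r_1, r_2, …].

ranges = [0.2771, 1.5200, 2.0323, 0.4800]

beam 1: φ=-135°, α=120°
  direction (-0.5000, 0.8660); cell (3,4); t to first gridline: x 0.9400, y 0.2771 (then +2.0000 / +1.1547)
    (3,5) via y @ 0.2771  # hit
  → r_1 = 0.2771
beam 2: φ=-45°, α=210°
  direction (-0.8660, -0.5000); cell (3,4); t to first gridline: x 0.5427, y 1.5200 (then +1.1547 / +2.0000)
    (2,4) via x @ 0.5427
    (2,3) via y @ 1.5200  # hit
  → r_2 = 1.5200
beam 3: φ=45°, α=300°
  direction (0.5000, -0.8660); cell (3,4); t to first gridline: x 1.0600, y 0.8776 (then +2.0000 / +1.1547)
    (3,3) via y @ 0.8776
    (4,3) via x @ 1.0600
    (4,2) via y @ 2.0323  # hit
  → r_3 = 2.0323
beam 4: φ=135°, α=30°
  direction (0.8660, 0.5000); cell (3,4); t to first gridline: x 0.6120, y 0.4800 (then +1.1547 / +2.0000)
    (3,5) via y @ 0.4800  # hit
  → r_4 = 0.4800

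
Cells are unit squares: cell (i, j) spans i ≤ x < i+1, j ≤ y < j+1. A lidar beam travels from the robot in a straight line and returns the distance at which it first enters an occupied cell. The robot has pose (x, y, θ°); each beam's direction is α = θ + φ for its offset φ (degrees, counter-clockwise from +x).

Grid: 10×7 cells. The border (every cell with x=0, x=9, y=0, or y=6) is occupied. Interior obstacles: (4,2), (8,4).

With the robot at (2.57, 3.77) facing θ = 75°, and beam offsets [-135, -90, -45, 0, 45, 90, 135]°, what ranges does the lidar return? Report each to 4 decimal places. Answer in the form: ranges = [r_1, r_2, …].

ranges = [3.1985, 6.6568, 4.4600, 2.3087, 2.5750, 1.6254, 1.8129]

beam 1: φ=-135°, α=300°
  d=(0.5000,-0.8660)  start (2,3)  tX=0.8600 tY=0.8891  stride 1/|dx|=2.0000 1/|dy|=1.1547
    cross x-line → (3,3), t=0.8600
    cross y-line → (3,2), t=0.8891
    cross y-line → (3,1), t=2.0438
    cross x-line → (4,1), t=2.8600
    cross y-line → (4,0), t=3.1985 (wall)
  → r_1 = 3.1985
beam 2: φ=-90°, α=345°
  d=(0.9659,-0.2588)  start (2,3)  tX=0.4452 tY=2.9751  stride 1/|dx|=1.0353 1/|dy|=3.8637
    cross x-line → (3,3), t=0.4452
    cross x-line → (4,3), t=1.4804
    cross x-line → (5,3), t=2.5157
    cross y-line → (5,2), t=2.9751
    cross x-line → (6,2), t=3.5510
    cross x-line → (7,2), t=4.5863
    cross x-line → (8,2), t=5.6215
    cross x-line → (9,2), t=6.6568 (wall)
  → r_2 = 6.6568
beam 3: φ=-45°, α=30°
  d=(0.8660,0.5000)  start (2,3)  tX=0.4965 tY=0.4600  stride 1/|dx|=1.1547 1/|dy|=2.0000
    cross y-line → (2,4), t=0.4600
    cross x-line → (3,4), t=0.4965
    cross x-line → (4,4), t=1.6512
    cross y-line → (4,5), t=2.4600
    cross x-line → (5,5), t=2.8059
    cross x-line → (6,5), t=3.9606
    cross y-line → (6,6), t=4.4600 (wall)
  → r_3 = 4.4600
beam 4: φ=0°, α=75°
  d=(0.2588,0.9659)  start (2,3)  tX=1.6614 tY=0.2381  stride 1/|dx|=3.8637 1/|dy|=1.0353
    cross y-line → (2,4), t=0.2381
    cross y-line → (2,5), t=1.2734
    cross x-line → (3,5), t=1.6614
    cross y-line → (3,6), t=2.3087 (wall)
  → r_4 = 2.3087
beam 5: φ=45°, α=120°
  d=(-0.5000,0.8660)  start (2,3)  tX=1.1400 tY=0.2656  stride 1/|dx|=2.0000 1/|dy|=1.1547
    cross y-line → (2,4), t=0.2656
    cross x-line → (1,4), t=1.1400
    cross y-line → (1,5), t=1.4203
    cross y-line → (1,6), t=2.5750 (wall)
  → r_5 = 2.5750
beam 6: φ=90°, α=165°
  d=(-0.9659,0.2588)  start (2,3)  tX=0.5901 tY=0.8887  stride 1/|dx|=1.0353 1/|dy|=3.8637
    cross x-line → (1,3), t=0.5901
    cross y-line → (1,4), t=0.8887
    cross x-line → (0,4), t=1.6254 (wall)
  → r_6 = 1.6254
beam 7: φ=135°, α=210°
  d=(-0.8660,-0.5000)  start (2,3)  tX=0.6582 tY=1.5400  stride 1/|dx|=1.1547 1/|dy|=2.0000
    cross x-line → (1,3), t=0.6582
    cross y-line → (1,2), t=1.5400
    cross x-line → (0,2), t=1.8129 (wall)
  → r_7 = 1.8129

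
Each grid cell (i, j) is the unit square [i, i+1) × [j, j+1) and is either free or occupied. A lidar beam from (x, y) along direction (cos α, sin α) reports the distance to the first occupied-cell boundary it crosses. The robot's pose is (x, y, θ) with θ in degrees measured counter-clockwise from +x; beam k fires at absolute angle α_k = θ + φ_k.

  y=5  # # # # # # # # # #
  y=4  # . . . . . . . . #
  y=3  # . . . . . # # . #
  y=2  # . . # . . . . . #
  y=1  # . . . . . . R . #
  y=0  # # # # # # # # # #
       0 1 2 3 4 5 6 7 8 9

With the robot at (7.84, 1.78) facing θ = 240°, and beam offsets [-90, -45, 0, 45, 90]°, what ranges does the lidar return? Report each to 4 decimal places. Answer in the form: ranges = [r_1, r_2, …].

ranges = [6.4400, 3.0137, 0.9007, 0.8075, 1.3395]

beam 1: φ=-90°, α=150°
  dir = (cos 150°, sin 150°) = (-0.8660, 0.5000); from cell (7,1)
  next x-line at t=0.9699, next y-line at t=0.4400; Δt_x=1.1547, Δt_y=2.0000
    y: enter (7,2) at t=0.4400
    x: enter (6,2) at t=0.9699
    x: enter (5,2) at t=2.1246
    y: enter (5,3) at t=2.4400
    x: enter (4,3) at t=3.2793
    x: enter (3,3) at t=4.4341
    y: enter (3,4) at t=4.4400
    x: enter (2,4) at t=5.5888
    y: enter (2,5) at t=6.4400 ← occupied
  → r_1 = 6.4400
beam 2: φ=-45°, α=195°
  dir = (cos 195°, sin 195°) = (-0.9659, -0.2588); from cell (7,1)
  next x-line at t=0.8696, next y-line at t=3.0137; Δt_x=1.0353, Δt_y=3.8637
    x: enter (6,1) at t=0.8696
    x: enter (5,1) at t=1.9049
    x: enter (4,1) at t=2.9402
    y: enter (4,0) at t=3.0137 ← occupied
  → r_2 = 3.0137
beam 3: φ=0°, α=240°
  dir = (cos 240°, sin 240°) = (-0.5000, -0.8660); from cell (7,1)
  next x-line at t=1.6800, next y-line at t=0.9007; Δt_x=2.0000, Δt_y=1.1547
    y: enter (7,0) at t=0.9007 ← occupied
  → r_3 = 0.9007
beam 4: φ=45°, α=285°
  dir = (cos 285°, sin 285°) = (0.2588, -0.9659); from cell (7,1)
  next x-line at t=0.6182, next y-line at t=0.8075; Δt_x=3.8637, Δt_y=1.0353
    x: enter (8,1) at t=0.6182
    y: enter (8,0) at t=0.8075 ← occupied
  → r_4 = 0.8075
beam 5: φ=90°, α=330°
  dir = (cos 330°, sin 330°) = (0.8660, -0.5000); from cell (7,1)
  next x-line at t=0.1848, next y-line at t=1.5600; Δt_x=1.1547, Δt_y=2.0000
    x: enter (8,1) at t=0.1848
    x: enter (9,1) at t=1.3395 ← occupied
  → r_5 = 1.3395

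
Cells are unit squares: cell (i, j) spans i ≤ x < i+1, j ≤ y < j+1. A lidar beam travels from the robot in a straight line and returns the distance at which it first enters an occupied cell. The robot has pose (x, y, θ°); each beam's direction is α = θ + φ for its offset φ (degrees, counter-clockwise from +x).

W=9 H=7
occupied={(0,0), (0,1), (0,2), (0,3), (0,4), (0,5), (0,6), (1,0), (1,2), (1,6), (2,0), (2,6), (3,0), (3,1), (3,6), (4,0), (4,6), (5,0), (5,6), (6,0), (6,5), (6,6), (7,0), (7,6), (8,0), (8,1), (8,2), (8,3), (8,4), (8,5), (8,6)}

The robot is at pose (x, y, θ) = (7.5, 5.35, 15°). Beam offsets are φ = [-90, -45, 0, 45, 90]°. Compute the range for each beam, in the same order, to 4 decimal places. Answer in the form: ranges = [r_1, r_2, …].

beam 1: φ=-90°, α=285°
  cosα=0.2588 sinα=-0.9659 | (7,5) | tMaxX 1.9319 tMaxY 0.3623 | tΔX 3.8637 tΔY 1.0353
    t=0.3623 [y] (7,4)
    t=1.3976 [y] (7,3)
    t=1.9319 [x] (8,3) — stop
  → r_1 = 1.9319
beam 2: φ=-45°, α=330°
  cosα=0.8660 sinα=-0.5000 | (7,5) | tMaxX 0.5774 tMaxY 0.7000 | tΔX 1.1547 tΔY 2.0000
    t=0.5774 [x] (8,5) — stop
  → r_2 = 0.5774
beam 3: φ=0°, α=15°
  cosα=0.9659 sinα=0.2588 | (7,5) | tMaxX 0.5176 tMaxY 2.5114 | tΔX 1.0353 tΔY 3.8637
    t=0.5176 [x] (8,5) — stop
  → r_3 = 0.5176
beam 4: φ=45°, α=60°
  cosα=0.5000 sinα=0.8660 | (7,5) | tMaxX 1.0000 tMaxY 0.7506 | tΔX 2.0000 tΔY 1.1547
    t=0.7506 [y] (7,6) — stop
  → r_4 = 0.7506
beam 5: φ=90°, α=105°
  cosα=-0.2588 sinα=0.9659 | (7,5) | tMaxX 1.9319 tMaxY 0.6729 | tΔX 3.8637 tΔY 1.0353
    t=0.6729 [y] (7,6) — stop
  → r_5 = 0.6729

ranges = [1.9319, 0.5774, 0.5176, 0.7506, 0.6729]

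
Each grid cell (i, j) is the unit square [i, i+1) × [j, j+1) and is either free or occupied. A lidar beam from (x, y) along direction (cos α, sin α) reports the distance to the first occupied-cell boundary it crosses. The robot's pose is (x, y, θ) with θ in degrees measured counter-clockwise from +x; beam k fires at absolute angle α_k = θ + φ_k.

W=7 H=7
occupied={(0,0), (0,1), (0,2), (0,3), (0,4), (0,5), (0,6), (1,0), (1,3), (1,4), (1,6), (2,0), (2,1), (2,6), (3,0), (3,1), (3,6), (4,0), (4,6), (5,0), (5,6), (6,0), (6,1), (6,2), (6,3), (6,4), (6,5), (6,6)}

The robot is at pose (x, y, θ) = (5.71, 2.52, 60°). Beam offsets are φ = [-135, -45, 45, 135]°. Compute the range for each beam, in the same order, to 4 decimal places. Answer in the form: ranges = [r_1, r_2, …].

beam 1: φ=-135°, α=285°
  cosα=0.2588 sinα=-0.9659 | (5,2) | tMaxX 1.1205 tMaxY 0.5383 | tΔX 3.8637 tΔY 1.0353
    t=0.5383 [y] (5,1)
    t=1.1205 [x] (6,1) — stop
  → r_1 = 1.1205
beam 2: φ=-45°, α=15°
  cosα=0.9659 sinα=0.2588 | (5,2) | tMaxX 0.3002 tMaxY 1.8546 | tΔX 1.0353 tΔY 3.8637
    t=0.3002 [x] (6,2) — stop
  → r_2 = 0.3002
beam 3: φ=45°, α=105°
  cosα=-0.2588 sinα=0.9659 | (5,2) | tMaxX 2.7432 tMaxY 0.4969 | tΔX 3.8637 tΔY 1.0353
    t=0.4969 [y] (5,3)
    t=1.5322 [y] (5,4)
    t=2.5675 [y] (5,5)
    t=2.7432 [x] (4,5)
    t=3.6028 [y] (4,6) — stop
  → r_3 = 3.6028
beam 4: φ=135°, α=195°
  cosα=-0.9659 sinα=-0.2588 | (5,2) | tMaxX 0.7350 tMaxY 2.0091 | tΔX 1.0353 tΔY 3.8637
    t=0.7350 [x] (4,2)
    t=1.7703 [x] (3,2)
    t=2.0091 [y] (3,1) — stop
  → r_4 = 2.0091

ranges = [1.1205, 0.3002, 3.6028, 2.0091]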